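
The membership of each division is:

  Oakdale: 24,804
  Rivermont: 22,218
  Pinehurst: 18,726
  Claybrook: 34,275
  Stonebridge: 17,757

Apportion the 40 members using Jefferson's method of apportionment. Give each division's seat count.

Oakdale=8, Rivermont=8, Pinehurst=6, Claybrook=12, Stonebridge=6

Standard divisor 117780/40 ≈ 2944.5; standard quotas: Oakdale 8.424, Rivermont 7.546, Pinehurst 6.360, Claybrook 11.640, Stonebridge 6.031.
Rounding down gives 8, 7, 6, 11, 6 = 38 seats, so the divisor must be adjusted.
With modified divisor 2770: modified quotas Oakdale 8.955, Rivermont 8.021, Pinehurst 6.760, Claybrook 12.374, Stonebridge 6.410.
Rounding down: Oakdale 8, Rivermont 8, Pinehurst 6, Claybrook 12, Stonebridge 6 (total 40).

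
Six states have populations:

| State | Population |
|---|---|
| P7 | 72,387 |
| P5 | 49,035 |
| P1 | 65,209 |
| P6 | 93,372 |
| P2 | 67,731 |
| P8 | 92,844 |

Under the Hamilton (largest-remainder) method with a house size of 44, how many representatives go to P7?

7

Total 440578; standard divisor 440578/44 ≈ 10013.136.
Standard quotas: P7 7.2292, P5 4.8971, P1 6.5123, P6 9.3250, P2 6.7642, P8 9.2722.
Lower quotas: P7 7, P5 4, P1 6, P6 9, P2 6, P8 9 (sum 41, leaving 3 seats).
Remainders in descending order: P5 0.8971, P2 0.7642, P1 0.5123, P6 0.3250, P8 0.2722, P7 0.2292.
The surplus seats go to P5, P2, P1.
P7 receives 7.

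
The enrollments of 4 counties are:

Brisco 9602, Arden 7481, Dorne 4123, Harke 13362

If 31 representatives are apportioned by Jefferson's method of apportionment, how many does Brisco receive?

9

Standard divisor 34568/31 ≈ 1115.097; standard quotas: Brisco 8.611, Arden 6.709, Dorne 3.697, Harke 11.983.
Rounding down gives 8, 6, 3, 11 = 28 seats, so the divisor must be adjusted.
With modified divisor 1050: modified quotas Brisco 9.145, Arden 7.125, Dorne 3.927, Harke 12.726.
Rounding down: Brisco 9, Arden 7, Dorne 3, Harke 12 (total 31).
Brisco receives 9.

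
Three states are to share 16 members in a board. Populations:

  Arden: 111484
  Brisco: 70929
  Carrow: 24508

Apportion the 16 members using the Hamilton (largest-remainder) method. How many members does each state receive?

Arden: 9, Brisco: 5, Carrow: 2

Total 206921; standard divisor 206921/16 ≈ 12932.562.
Standard quotas: Arden 8.6204, Brisco 5.4845, Carrow 1.8951.
Lower quotas: Arden 8, Brisco 5, Carrow 1 (sum 14, leaving 2 seats).
Remainders in descending order: Carrow 0.8951, Arden 0.6204, Brisco 0.4845.
Largest remainders: Carrow, Arden receive the extra seats.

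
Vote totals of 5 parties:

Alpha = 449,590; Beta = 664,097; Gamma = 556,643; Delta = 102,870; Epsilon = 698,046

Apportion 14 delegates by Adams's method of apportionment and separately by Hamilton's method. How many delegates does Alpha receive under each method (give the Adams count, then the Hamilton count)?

3 and 2

Adams: Alpha 3, Beta 3, Gamma 3, Delta 1, Epsilon 4.
Hamilton: Alpha 2, Beta 4, Gamma 3, Delta 1, Epsilon 4.
Alpha gets 3 under Adams and 2 under Hamilton.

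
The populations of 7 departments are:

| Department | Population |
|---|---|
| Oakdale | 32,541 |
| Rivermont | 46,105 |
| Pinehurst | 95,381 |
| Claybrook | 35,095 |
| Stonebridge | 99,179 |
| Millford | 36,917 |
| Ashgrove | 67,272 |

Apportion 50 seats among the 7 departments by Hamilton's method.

Oakdale: 4; Rivermont: 6; Pinehurst: 12; Claybrook: 4; Stonebridge: 12; Millford: 4; Ashgrove: 8

The standard divisor is 412490/50 ≈ 8249.8.
Standard quotas: Oakdale 3.9445, Rivermont 5.5886, Pinehurst 11.5616, Claybrook 4.2540, Stonebridge 12.0220, Millford 4.4749, Ashgrove 8.1544.
Lower quotas: Oakdale 3, Rivermont 5, Pinehurst 11, Claybrook 4, Stonebridge 12, Millford 4, Ashgrove 8 (sum 47, leaving 3 seats).
Remainders in descending order: Oakdale 0.9445, Rivermont 0.5886, Pinehurst 0.5616, Millford 0.4749, Claybrook 0.2540, Ashgrove 0.1544, Stonebridge 0.0220.
The surplus seats go to Oakdale, Rivermont, Pinehurst.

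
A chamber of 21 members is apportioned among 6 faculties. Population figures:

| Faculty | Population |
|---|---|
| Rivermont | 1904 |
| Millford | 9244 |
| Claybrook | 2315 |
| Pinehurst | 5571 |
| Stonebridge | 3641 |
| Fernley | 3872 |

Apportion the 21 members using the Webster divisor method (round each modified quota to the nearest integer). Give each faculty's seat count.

Standard divisor 26547/21 ≈ 1264.143; standard quotas: Rivermont 1.506, Millford 7.312, Claybrook 1.831, Pinehurst 4.407, Stonebridge 2.880, Fernley 3.063.
Rounding to the nearest integer gives Rivermont 2, Millford 7, Claybrook 2, Pinehurst 4, Stonebridge 3, Fernley 3 — total 21, matching the house size, so no adjustment is needed.

Rivermont 2, Millford 7, Claybrook 2, Pinehurst 4, Stonebridge 3, Fernley 3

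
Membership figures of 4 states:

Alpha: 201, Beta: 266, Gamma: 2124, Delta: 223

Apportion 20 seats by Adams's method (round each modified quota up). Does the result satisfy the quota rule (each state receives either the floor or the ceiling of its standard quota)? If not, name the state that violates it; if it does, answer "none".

Gamma

Standard quotas: Alpha 1.429, Beta 1.891, Gamma 15.096, Delta 1.585.
Adams allocation: Alpha 2, Beta 2, Gamma 14, Delta 2.
Gamma has quota 15.096 (lower 15, upper 16) but receives 14 — outside the quota interval.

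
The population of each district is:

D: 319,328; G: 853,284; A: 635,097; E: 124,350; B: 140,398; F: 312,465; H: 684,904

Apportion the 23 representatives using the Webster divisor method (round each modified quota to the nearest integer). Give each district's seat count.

D 2, G 7, A 5, E 1, B 1, F 2, H 5

Standard divisor 3069826/23 ≈ 133470.696; standard quotas: D 2.392, G 6.393, A 4.758, E 0.932, B 1.052, F 2.341, H 5.131.
Rounding to the nearest integer gives 2, 6, 5, 1, 1, 2, 5 = 22 seats, so the divisor must be adjusted.
With modified divisor 129500: modified quotas D 2.466, G 6.589, A 4.904, E 0.960, B 1.084, F 2.413, H 5.289.
Rounding to the nearest integer: D 2, G 7, A 5, E 1, B 1, F 2, H 5 (total 23).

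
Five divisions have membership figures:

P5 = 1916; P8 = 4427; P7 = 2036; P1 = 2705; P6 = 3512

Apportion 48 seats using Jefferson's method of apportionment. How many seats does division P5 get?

Standard divisor 14596/48 ≈ 304.083; standard quotas: P5 6.301, P8 14.559, P7 6.696, P1 8.896, P6 11.549.
Rounding down gives 6, 14, 6, 8, 11 = 45 seats, so the divisor must be adjusted.
With modified divisor 292: modified quotas P5 6.562, P8 15.161, P7 6.973, P1 9.264, P6 12.027.
Rounding down: P5 6, P8 15, P7 6, P1 9, P6 12 (total 48).
P5 receives 6.

6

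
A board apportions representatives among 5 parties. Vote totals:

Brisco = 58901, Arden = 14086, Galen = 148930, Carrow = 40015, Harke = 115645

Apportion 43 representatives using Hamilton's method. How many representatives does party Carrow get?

4

Total 377577; standard divisor 377577/43 ≈ 8780.86.
Standard quotas: Brisco 6.7079, Arden 1.6042, Galen 16.9608, Carrow 4.5571, Harke 13.1701.
Lower quotas: Brisco 6, Arden 1, Galen 16, Carrow 4, Harke 13 (sum 40, leaving 3 seats).
Remainders in descending order: Galen 0.9608, Brisco 0.7079, Arden 0.6042, Carrow 0.5571, Harke 0.1701.
Largest remainders: Galen, Brisco, Arden receive the extra seats.
Carrow receives 4.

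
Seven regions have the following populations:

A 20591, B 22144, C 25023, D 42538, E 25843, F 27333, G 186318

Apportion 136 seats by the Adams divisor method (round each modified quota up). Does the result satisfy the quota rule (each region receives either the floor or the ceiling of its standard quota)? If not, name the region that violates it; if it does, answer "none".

Standard quotas: A 8.006, B 8.610, C 9.729, D 16.539, E 10.048, F 10.627, G 72.441.
Adams allocation: A 8, B 9, C 10, D 17, E 10, F 11, G 71.
G has quota 72.441 (lower 72, upper 73) but receives 71 — outside the quota interval.

G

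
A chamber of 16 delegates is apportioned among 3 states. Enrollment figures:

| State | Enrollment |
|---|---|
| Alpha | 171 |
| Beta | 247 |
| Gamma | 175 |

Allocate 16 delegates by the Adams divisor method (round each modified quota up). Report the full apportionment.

Alpha: 5, Beta: 6, Gamma: 5

Standard divisor 593/16 ≈ 37.062; standard quotas: Alpha 4.614, Beta 6.664, Gamma 4.722.
Rounding up gives 5, 7, 5 = 17 seats, so the divisor must be adjusted.
With modified divisor 42: modified quotas Alpha 4.071, Beta 5.881, Gamma 4.167.
Rounding up: Alpha 5, Beta 6, Gamma 5 (total 16).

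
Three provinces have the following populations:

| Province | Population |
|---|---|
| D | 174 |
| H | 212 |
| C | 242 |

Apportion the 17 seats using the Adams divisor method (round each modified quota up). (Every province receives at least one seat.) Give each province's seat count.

D 5, H 6, C 6

Standard divisor 628/17 ≈ 36.941; standard quotas: D 4.710, H 5.739, C 6.551.
Rounding up gives 5, 6, 7 = 18 seats, so the divisor must be adjusted.
With modified divisor 41: modified quotas D 4.244, H 5.171, C 5.902.
Rounding up: D 5, H 6, C 6 (total 17).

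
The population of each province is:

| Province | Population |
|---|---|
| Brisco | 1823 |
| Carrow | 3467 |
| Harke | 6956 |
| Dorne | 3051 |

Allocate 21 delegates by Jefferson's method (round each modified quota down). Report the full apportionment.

Brisco=2, Carrow=5, Harke=10, Dorne=4

Standard divisor 15297/21 ≈ 728.429; standard quotas: Brisco 2.503, Carrow 4.760, Harke 9.549, Dorne 4.188.
Rounding down gives 2, 4, 9, 4 = 19 seats, so the divisor must be adjusted.
With modified divisor 660: modified quotas Brisco 2.762, Carrow 5.253, Harke 10.539, Dorne 4.623.
Rounding down: Brisco 2, Carrow 5, Harke 10, Dorne 4 (total 21).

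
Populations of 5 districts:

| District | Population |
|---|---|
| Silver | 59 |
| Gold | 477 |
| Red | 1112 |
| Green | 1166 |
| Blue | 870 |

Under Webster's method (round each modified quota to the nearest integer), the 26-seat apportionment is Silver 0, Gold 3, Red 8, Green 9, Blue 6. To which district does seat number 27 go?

Gold

Priority for the next seat is population ÷ (current seats + 0.5).
Priorities: Silver 118.000, Gold 136.286, Red 130.824, Green 122.737, Blue 133.846.
Highest priority: Gold.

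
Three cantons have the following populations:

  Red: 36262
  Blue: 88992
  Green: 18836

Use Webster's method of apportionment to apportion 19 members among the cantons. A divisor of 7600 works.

Red 5, Blue 12, Green 2

With modified divisor 7600: modified quotas Red 4.771, Blue 11.709, Green 2.478.
Rounding to the nearest integer: Red 5, Blue 12, Green 2 (total 19).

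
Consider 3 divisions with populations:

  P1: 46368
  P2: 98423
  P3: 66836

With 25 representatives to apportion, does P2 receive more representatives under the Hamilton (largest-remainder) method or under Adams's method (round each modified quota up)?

Hamilton

Hamilton: P1 5, P2 12, P3 8.
Adams: P1 6, P2 11, P3 8.
P2 gets 12 under Hamilton and 11 under Adams.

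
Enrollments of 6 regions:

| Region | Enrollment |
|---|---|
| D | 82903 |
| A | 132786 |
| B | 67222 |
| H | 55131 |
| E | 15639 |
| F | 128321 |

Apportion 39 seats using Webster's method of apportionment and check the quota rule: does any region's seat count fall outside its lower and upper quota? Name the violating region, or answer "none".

none

Standard quotas: D 6.708, A 10.744, B 5.439, H 4.461, E 1.265, F 10.383.
Webster allocation: D 7, A 11, B 5, H 5, E 1, F 10.
Every allocation lies between the lower and upper quota.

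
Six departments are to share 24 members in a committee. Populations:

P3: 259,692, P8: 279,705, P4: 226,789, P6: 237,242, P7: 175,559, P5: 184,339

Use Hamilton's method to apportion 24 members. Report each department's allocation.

Standard divisor: 1363326 ÷ 24 ≈ 56805.25.
Standard quotas: P3 4.5716, P8 4.9239, P4 3.9924, P6 4.1764, P7 3.0905, P5 3.2451.
Lower quotas: P3 4, P8 4, P4 3, P6 4, P7 3, P5 3 (sum 21, leaving 3 seats).
Remainders in descending order: P4 0.9924, P8 0.9239, P3 0.5716, P5 0.2451, P6 0.1764, P7 0.0905.
Largest remainders: P4, P8, P3 receive the extra seats.

P3 5, P8 5, P4 4, P6 4, P7 3, P5 3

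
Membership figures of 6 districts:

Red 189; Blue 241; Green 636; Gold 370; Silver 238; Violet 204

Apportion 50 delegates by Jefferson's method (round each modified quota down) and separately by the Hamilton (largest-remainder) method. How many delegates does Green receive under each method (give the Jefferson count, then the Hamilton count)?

18 and 17

Jefferson: Red 5, Blue 6, Green 18, Gold 10, Silver 6, Violet 5.
Hamilton: Red 5, Blue 6, Green 17, Gold 10, Silver 6, Violet 6.
Green gets 18 under Jefferson and 17 under Hamilton.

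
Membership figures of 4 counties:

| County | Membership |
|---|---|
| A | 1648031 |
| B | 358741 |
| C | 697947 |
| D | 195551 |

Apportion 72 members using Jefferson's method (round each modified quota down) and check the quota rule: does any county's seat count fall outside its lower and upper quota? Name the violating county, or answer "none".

A

Standard quotas: A 40.913, B 8.906, C 17.327, D 4.855.
Jefferson allocation: A 42, B 9, C 17, D 4.
A has quota 40.913 (lower 40, upper 41) but receives 42 — outside the quota interval.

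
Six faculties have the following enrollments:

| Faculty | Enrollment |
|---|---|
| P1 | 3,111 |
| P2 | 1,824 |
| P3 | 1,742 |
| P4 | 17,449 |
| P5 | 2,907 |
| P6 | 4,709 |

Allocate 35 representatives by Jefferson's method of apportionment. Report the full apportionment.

Standard divisor 31742/35 ≈ 906.914; standard quotas: P1 3.430, P2 2.011, P3 1.921, P4 19.240, P5 3.205, P6 5.192.
Rounding down gives 3, 2, 1, 19, 3, 5 = 33 seats, so the divisor must be adjusted.
With modified divisor 850: modified quotas P1 3.660, P2 2.146, P3 2.049, P4 20.528, P5 3.420, P6 5.540.
Rounding down: P1 3, P2 2, P3 2, P4 20, P5 3, P6 5 (total 35).

P1 3; P2 2; P3 2; P4 20; P5 3; P6 5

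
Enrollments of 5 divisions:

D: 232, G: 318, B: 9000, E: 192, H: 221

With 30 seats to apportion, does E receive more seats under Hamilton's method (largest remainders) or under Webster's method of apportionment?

Webster

Hamilton: D 1, G 1, B 27, E 0, H 1.
Webster: D 1, G 1, B 26, E 1, H 1.
E gets 0 under Hamilton and 1 under Webster.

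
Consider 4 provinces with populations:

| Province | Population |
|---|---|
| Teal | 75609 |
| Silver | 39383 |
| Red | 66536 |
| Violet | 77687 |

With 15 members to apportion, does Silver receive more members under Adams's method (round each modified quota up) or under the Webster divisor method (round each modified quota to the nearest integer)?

Adams: Teal 4, Silver 3, Red 4, Violet 4.
Webster: Teal 4, Silver 2, Red 4, Violet 5.
Silver gets 3 under Adams and 2 under Webster.

Adams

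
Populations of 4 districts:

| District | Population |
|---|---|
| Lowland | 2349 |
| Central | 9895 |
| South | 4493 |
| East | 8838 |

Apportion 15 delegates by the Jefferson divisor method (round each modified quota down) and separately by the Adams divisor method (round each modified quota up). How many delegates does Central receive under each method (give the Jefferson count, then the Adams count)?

6 and 5

Jefferson: Lowland 1, Central 6, South 3, East 5.
Adams: Lowland 2, Central 5, South 3, East 5.
Central gets 6 under Jefferson and 5 under Adams.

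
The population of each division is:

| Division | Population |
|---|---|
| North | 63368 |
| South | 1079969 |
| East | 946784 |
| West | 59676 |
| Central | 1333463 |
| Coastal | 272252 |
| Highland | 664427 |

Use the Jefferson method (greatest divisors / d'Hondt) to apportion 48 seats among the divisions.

Standard divisor 4419939/48 ≈ 92082.062; standard quotas: North 0.688, South 11.728, East 10.282, West 0.648, Central 14.481, Coastal 2.957, Highland 7.216.
Rounding down gives 0, 11, 10, 0, 14, 2, 7 = 44 seats, so the divisor must be adjusted.
With modified divisor 84700: modified quotas North 0.748, South 12.751, East 11.178, West 0.705, Central 15.743, Coastal 3.214, Highland 7.844.
Rounding down: North 0, South 12, East 11, West 0, Central 15, Coastal 3, Highland 7 (total 48).

North 0, South 12, East 11, West 0, Central 15, Coastal 3, Highland 7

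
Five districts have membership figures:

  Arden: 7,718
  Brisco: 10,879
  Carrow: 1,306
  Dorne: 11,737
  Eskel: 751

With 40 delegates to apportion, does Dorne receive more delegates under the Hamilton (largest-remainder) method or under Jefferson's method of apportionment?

Jefferson

Hamilton: Arden 10, Brisco 13, Carrow 2, Dorne 14, Eskel 1.
Jefferson: Arden 10, Brisco 14, Carrow 1, Dorne 15, Eskel 0.
Dorne gets 14 under Hamilton and 15 under Jefferson.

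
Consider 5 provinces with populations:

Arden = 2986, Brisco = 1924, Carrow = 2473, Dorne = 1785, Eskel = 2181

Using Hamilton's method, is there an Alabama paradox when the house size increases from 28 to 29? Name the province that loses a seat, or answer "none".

At 28 seats: Arden 7, Brisco 5, Carrow 6, Dorne 5, Eskel 5.
At 29 seats: Arden 8, Brisco 5, Carrow 6, Dorne 4, Eskel 6.
Dorne drops from 5 to 4.

Dorne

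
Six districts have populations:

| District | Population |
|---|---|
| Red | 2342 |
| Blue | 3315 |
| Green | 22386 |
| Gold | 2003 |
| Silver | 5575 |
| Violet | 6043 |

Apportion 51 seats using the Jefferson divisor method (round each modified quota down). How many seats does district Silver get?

Standard divisor 41664/51 ≈ 816.941; standard quotas: Red 2.867, Blue 4.058, Green 27.402, Gold 2.452, Silver 6.824, Violet 7.397.
Rounding down gives 2, 4, 27, 2, 6, 7 = 48 seats, so the divisor must be adjusted.
With modified divisor 774.55: modified quotas Red 3.024, Blue 4.280, Green 28.902, Gold 2.586, Silver 7.198, Violet 7.802.
Rounding down: Red 3, Blue 4, Green 28, Gold 2, Silver 7, Violet 7 (total 51).
Silver receives 7.

7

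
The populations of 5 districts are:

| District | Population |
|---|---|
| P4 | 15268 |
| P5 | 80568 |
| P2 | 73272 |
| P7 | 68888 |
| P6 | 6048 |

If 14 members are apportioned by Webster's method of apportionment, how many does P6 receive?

Standard divisor 244044/14 ≈ 17431.714; standard quotas: P4 0.876, P5 4.622, P2 4.203, P7 3.952, P6 0.347.
Rounding to the nearest integer gives P4 1, P5 5, P2 4, P7 4, P6 0 — total 14, matching the house size, so no adjustment is needed.
P6 receives 0.

0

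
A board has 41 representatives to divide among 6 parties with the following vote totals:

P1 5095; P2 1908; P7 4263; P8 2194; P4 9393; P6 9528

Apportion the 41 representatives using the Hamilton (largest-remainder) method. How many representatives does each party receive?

The standard divisor is 32381/41 ≈ 789.78.
Standard quotas: P1 6.4512, P2 2.4159, P7 5.3977, P8 2.7780, P4 11.8932, P6 12.0641.
Lower quotas: P1 6, P2 2, P7 5, P8 2, P4 11, P6 12 (sum 38, leaving 3 seats).
Remainders in descending order: P4 0.8932, P8 0.7780, P1 0.4512, P2 0.4159, P7 0.3977, P6 0.0641.
The surplus seats go to P4, P8, P1.

P1 7; P2 2; P7 5; P8 3; P4 12; P6 12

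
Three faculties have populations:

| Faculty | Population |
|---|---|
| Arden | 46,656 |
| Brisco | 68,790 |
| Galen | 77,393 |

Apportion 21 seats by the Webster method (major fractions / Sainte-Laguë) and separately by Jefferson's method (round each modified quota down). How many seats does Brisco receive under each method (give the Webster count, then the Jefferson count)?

Webster: Arden 5, Brisco 8, Galen 8.
Jefferson: Arden 5, Brisco 7, Galen 9.
Brisco gets 8 under Webster and 7 under Jefferson.

8 and 7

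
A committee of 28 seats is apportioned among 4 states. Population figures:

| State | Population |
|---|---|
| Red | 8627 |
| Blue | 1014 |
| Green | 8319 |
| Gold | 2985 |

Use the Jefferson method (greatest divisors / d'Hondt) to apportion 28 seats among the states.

Red 12, Blue 1, Green 11, Gold 4

Standard divisor 20945/28 ≈ 748.036; standard quotas: Red 11.533, Blue 1.356, Green 11.121, Gold 3.990.
Rounding down gives 11, 1, 11, 3 = 26 seats, so the divisor must be adjusted.
With modified divisor 700: modified quotas Red 12.324, Blue 1.449, Green 11.884, Gold 4.264.
Rounding down: Red 12, Blue 1, Green 11, Gold 4 (total 28).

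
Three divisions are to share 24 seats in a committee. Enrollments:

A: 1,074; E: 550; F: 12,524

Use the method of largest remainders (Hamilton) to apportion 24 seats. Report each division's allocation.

A 2; E 1; F 21

The standard divisor is 14148/24 ≈ 589.5.
Standard quotas: A 1.8219, E 0.9330, F 21.2451.
Lower quotas: A 1, E 0, F 21 (sum 22, leaving 2 seats).
Remainders in descending order: E 0.9330, A 0.8219, F 0.2451.
Largest remainders: E, A receive the extra seats.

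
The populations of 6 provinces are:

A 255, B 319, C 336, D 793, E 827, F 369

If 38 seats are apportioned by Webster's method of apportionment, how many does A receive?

Standard divisor 2899/38 ≈ 76.289; standard quotas: A 3.343, B 4.181, C 4.404, D 10.395, E 10.840, F 4.837.
Rounding to the nearest integer gives 3, 4, 4, 10, 11, 5 = 37 seats, so the divisor must be adjusted.
With modified divisor 75.1: modified quotas A 3.395, B 4.248, C 4.474, D 10.559, E 11.012, F 4.913.
Rounding to the nearest integer: A 3, B 4, C 4, D 11, E 11, F 5 (total 38).
A receives 3.

3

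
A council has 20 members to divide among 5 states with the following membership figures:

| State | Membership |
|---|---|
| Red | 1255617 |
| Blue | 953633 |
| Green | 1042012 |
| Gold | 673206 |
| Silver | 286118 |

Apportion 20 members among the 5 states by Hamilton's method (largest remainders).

Red: 6, Blue: 5, Green: 5, Gold: 3, Silver: 1

The standard divisor is 4210586/20 ≈ 210529.3.
Standard quotas: Red 5.9641, Blue 4.5297, Green 4.9495, Gold 3.1977, Silver 1.3590.
Lower quotas: Red 5, Blue 4, Green 4, Gold 3, Silver 1 (sum 17, leaving 3 seats).
Remainders in descending order: Red 0.9641, Green 0.9495, Blue 0.5297, Silver 0.3590, Gold 0.1977.
The surplus seats go to Red, Green, Blue.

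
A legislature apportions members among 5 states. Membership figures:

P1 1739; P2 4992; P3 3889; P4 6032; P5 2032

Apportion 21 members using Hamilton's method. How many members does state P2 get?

Standard divisor: 18684 ÷ 21 ≈ 889.714.
Standard quotas: P1 1.9546, P2 5.6108, P3 4.3711, P4 6.7797, P5 2.2839.
Lower quotas: P1 1, P2 5, P3 4, P4 6, P5 2 (sum 18, leaving 3 seats).
Remainders in descending order: P1 0.9546, P4 0.7797, P2 0.6108, P3 0.3711, P5 0.2839.
The surplus seats go to P1, P4, P2.
P2 receives 6.

6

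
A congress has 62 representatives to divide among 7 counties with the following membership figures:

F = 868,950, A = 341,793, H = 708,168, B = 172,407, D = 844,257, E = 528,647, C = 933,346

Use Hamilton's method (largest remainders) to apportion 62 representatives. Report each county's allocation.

F 12, A 5, H 10, B 2, D 12, E 8, C 13

The standard divisor is 4397568/62 ≈ 70928.516.
Standard quotas: F 12.2511, A 4.8188, H 9.9842, B 2.4307, D 11.9029, E 7.4532, C 13.1590.
Lower quotas: F 12, A 4, H 9, B 2, D 11, E 7, C 13 (sum 58, leaving 4 seats).
Remainders in descending order: H 0.9842, D 0.9029, A 0.8188, E 0.4532, B 0.4307, F 0.2511, C 0.1590.
The surplus seats go to H, D, A, E.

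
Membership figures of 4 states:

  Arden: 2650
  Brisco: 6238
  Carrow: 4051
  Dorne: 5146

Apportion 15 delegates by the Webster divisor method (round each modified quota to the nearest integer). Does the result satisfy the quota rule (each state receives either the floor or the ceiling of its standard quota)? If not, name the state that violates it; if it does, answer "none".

none

Standard quotas: Arden 2.198, Brisco 5.174, Carrow 3.360, Dorne 4.268.
Webster allocation: Arden 2, Brisco 5, Carrow 4, Dorne 4.
Every allocation lies between the lower and upper quota.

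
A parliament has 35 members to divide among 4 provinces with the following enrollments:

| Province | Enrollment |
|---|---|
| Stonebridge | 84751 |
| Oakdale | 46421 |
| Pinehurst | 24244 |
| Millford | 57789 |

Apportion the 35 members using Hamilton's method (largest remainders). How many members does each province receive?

Stonebridge 14, Oakdale 8, Pinehurst 4, Millford 9

Total 213205; standard divisor 213205/35 ≈ 6091.571.
Standard quotas: Stonebridge 13.9128, Oakdale 7.6205, Pinehurst 3.9799, Millford 9.4867.
Lower quotas: Stonebridge 13, Oakdale 7, Pinehurst 3, Millford 9 (sum 32, leaving 3 seats).
Remainders in descending order: Pinehurst 0.9799, Stonebridge 0.9128, Oakdale 0.6205, Millford 0.4867.
The surplus seats go to Pinehurst, Stonebridge, Oakdale.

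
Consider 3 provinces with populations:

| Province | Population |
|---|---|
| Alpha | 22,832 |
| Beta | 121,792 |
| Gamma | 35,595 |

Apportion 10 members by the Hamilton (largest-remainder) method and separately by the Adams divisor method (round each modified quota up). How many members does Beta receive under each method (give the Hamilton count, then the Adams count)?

Hamilton: Alpha 1, Beta 7, Gamma 2.
Adams: Alpha 2, Beta 6, Gamma 2.
Beta gets 7 under Hamilton and 6 under Adams.

7 and 6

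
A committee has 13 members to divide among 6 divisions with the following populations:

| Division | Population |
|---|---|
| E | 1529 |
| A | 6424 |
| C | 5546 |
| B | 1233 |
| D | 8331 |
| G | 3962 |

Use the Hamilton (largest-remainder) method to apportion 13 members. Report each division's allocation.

Total 27025; standard divisor 27025/13 ≈ 2078.846.
Standard quotas: E 0.7355, A 3.0902, C 2.6678, B 0.5931, D 4.0075, G 1.9059.
Lower quotas: E 0, A 3, C 2, B 0, D 4, G 1 (sum 10, leaving 3 seats).
Remainders in descending order: G 0.9059, E 0.7355, C 0.6678, B 0.5931, A 0.0902, D 0.0075.
The surplus seats go to G, E, C.

E 1, A 3, C 3, B 0, D 4, G 2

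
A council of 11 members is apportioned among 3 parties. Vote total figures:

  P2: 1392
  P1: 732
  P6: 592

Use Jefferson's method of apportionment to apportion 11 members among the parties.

Standard divisor 2716/11 ≈ 246.909; standard quotas: P2 5.638, P1 2.965, P6 2.398.
Rounding down gives 5, 2, 2 = 9 seats, so the divisor must be adjusted.
With modified divisor 200: modified quotas P2 6.960, P1 3.660, P6 2.960.
Rounding down: P2 6, P1 3, P6 2 (total 11).

P2 6; P1 3; P6 2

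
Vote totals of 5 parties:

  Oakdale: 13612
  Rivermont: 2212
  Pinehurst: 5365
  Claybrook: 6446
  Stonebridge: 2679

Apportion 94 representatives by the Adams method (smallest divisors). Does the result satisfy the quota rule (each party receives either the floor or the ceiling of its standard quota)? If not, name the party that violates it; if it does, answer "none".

Standard quotas: Oakdale 42.209, Rivermont 6.859, Pinehurst 16.636, Claybrook 19.988, Stonebridge 8.307.
Adams allocation: Oakdale 41, Rivermont 7, Pinehurst 17, Claybrook 20, Stonebridge 9.
Oakdale has quota 42.209 (lower 42, upper 43) but receives 41 — outside the quota interval.

Oakdale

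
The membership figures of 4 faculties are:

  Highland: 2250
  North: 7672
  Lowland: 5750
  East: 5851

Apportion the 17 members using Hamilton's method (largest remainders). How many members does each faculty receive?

Highland=2; North=6; Lowland=4; East=5

Total 21523; standard divisor 21523/17 ≈ 1266.059.
Standard quotas: Highland 1.7772, North 6.0598, Lowland 4.5417, East 4.6214.
Lower quotas: Highland 1, North 6, Lowland 4, East 4 (sum 15, leaving 2 seats).
Remainders in descending order: Highland 0.7772, East 0.6214, Lowland 0.5417, North 0.0598.
Largest remainders: Highland, East receive the extra seats.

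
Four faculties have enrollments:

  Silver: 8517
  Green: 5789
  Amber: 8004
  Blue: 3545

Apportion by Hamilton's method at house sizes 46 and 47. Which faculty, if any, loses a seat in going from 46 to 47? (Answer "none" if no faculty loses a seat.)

At 46 seats: Silver 15, Green 10, Amber 14, Blue 7.
At 47 seats: Silver 15, Green 11, Amber 15, Blue 6.
Blue drops from 7 to 6.

Blue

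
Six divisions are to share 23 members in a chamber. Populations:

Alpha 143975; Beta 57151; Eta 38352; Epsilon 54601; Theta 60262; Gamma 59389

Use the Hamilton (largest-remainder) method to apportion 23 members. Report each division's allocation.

Alpha 8; Beta 3; Eta 2; Epsilon 3; Theta 4; Gamma 3

The standard divisor is 413730/23 ≈ 17988.261.
Standard quotas: Alpha 8.0038, Beta 3.1771, Eta 2.1321, Epsilon 3.0354, Theta 3.3501, Gamma 3.3015.
Lower quotas: Alpha 8, Beta 3, Eta 2, Epsilon 3, Theta 3, Gamma 3 (sum 22, leaving 1 seat).
Remainders in descending order: Theta 0.3501, Gamma 0.3015, Beta 0.1771, Eta 0.1321, Epsilon 0.0354, Alpha 0.0038.
Largest remainder: Theta receives the extra seat.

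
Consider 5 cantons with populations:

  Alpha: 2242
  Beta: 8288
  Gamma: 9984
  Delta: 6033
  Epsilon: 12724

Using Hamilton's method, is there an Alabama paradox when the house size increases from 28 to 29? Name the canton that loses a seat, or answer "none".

At 28 seats: Alpha 2, Beta 6, Gamma 7, Delta 4, Epsilon 9.
At 29 seats: Alpha 2, Beta 6, Gamma 7, Delta 5, Epsilon 9.
No canton's allocation decreased.

none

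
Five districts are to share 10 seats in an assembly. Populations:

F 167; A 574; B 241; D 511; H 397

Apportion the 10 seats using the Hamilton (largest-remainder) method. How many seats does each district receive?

Standard divisor: 1890 ÷ 10 = 189.
Standard quotas: F 0.884, A 3.037, B 1.275, D 2.704, H 2.101.
Lower quotas: F 0, A 3, B 1, D 2, H 2 (sum 8, leaving 2 seats).
Remainders in descending order: F 0.884, D 0.704, B 0.275, H 0.101, A 0.037.
The surplus seats go to F, D.

F 1; A 3; B 1; D 3; H 2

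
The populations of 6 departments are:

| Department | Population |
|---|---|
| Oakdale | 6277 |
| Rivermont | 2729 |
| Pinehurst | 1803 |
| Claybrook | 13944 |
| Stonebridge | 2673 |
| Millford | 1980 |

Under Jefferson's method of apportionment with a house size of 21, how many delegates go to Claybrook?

11

Standard divisor 29406/21 ≈ 1400.286; standard quotas: Oakdale 4.483, Rivermont 1.949, Pinehurst 1.288, Claybrook 9.958, Stonebridge 1.909, Millford 1.414.
Rounding down gives 4, 1, 1, 9, 1, 1 = 17 seats, so the divisor must be adjusted.
With modified divisor 1262: modified quotas Oakdale 4.974, Rivermont 2.162, Pinehurst 1.429, Claybrook 11.049, Stonebridge 2.118, Millford 1.569.
Rounding down: Oakdale 4, Rivermont 2, Pinehurst 1, Claybrook 11, Stonebridge 2, Millford 1 (total 21).
Claybrook receives 11.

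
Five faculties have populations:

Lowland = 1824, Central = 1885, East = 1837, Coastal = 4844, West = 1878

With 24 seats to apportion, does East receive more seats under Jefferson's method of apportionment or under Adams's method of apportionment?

Jefferson: Lowland 3, Central 4, East 3, Coastal 10, West 4.
Adams: Lowland 4, Central 4, East 4, Coastal 8, West 4.
East gets 3 under Jefferson and 4 under Adams.

Adams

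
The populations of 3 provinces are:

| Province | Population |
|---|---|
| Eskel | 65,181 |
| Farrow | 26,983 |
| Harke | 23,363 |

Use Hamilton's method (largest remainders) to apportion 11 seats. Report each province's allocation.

Standard divisor: 115527 ÷ 11 ≈ 10502.455.
Standard quotas: Eskel 6.2063, Farrow 2.5692, Harke 2.2245.
Lower quotas: Eskel 6, Farrow 2, Harke 2 (sum 10, leaving 1 seat).
Remainders in descending order: Farrow 0.5692, Harke 0.2245, Eskel 0.2063.
The surplus seat goes to Farrow.

Eskel=6, Farrow=3, Harke=2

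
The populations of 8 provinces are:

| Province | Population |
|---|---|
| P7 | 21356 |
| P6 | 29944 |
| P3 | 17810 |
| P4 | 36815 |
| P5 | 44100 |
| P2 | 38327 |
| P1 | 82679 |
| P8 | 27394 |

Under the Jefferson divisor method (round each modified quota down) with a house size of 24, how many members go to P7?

2

Standard divisor 298425/24 ≈ 12434.375; standard quotas: P7 1.717, P6 2.408, P3 1.432, P4 2.961, P5 3.547, P2 3.082, P1 6.649, P8 2.203.
Rounding down gives 1, 2, 1, 2, 3, 3, 6, 2 = 20 seats, so the divisor must be adjusted.
With modified divisor 10500: modified quotas P7 2.034, P6 2.852, P3 1.696, P4 3.506, P5 4.200, P2 3.650, P1 7.874, P8 2.609.
Rounding down: P7 2, P6 2, P3 1, P4 3, P5 4, P2 3, P1 7, P8 2 (total 24).
P7 receives 2.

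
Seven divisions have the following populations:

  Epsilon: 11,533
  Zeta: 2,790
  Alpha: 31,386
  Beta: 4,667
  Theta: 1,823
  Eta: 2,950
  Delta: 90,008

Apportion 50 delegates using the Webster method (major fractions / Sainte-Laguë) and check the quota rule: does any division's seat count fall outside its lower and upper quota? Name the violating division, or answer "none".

Delta

Standard quotas: Epsilon 3.973, Zeta 0.961, Alpha 10.811, Beta 1.608, Theta 0.628, Eta 1.016, Delta 31.004.
Webster allocation: Epsilon 4, Zeta 1, Alpha 11, Beta 2, Theta 1, Eta 1, Delta 30.
Delta has quota 31.004 (lower 31, upper 32) but receives 30 — outside the quota interval.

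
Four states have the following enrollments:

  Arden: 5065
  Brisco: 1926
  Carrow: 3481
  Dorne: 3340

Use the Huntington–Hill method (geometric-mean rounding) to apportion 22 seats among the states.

Arden: 8, Brisco: 3, Carrow: 6, Dorne: 5

With divisor 623: modified quotas Arden 8.130, Brisco 3.091, Carrow 5.587, Dorne 5.361.
Geometric-mean thresholds: Arden √(8·9)=8.485, Brisco √(3·4)=3.464, Carrow √(5·6)=5.477, Dorne √(5·6)=5.477.
Each quota rounded against its threshold gives Arden 8, Brisco 3, Carrow 6, Dorne 5 (total 22).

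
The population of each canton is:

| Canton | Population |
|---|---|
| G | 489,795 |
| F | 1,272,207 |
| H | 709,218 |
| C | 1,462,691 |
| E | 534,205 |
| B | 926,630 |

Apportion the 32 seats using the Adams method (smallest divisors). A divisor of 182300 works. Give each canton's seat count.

With modified divisor 182300: modified quotas G 2.687, F 6.979, H 3.890, C 8.024, E 2.930, B 5.083.
Rounding up: G 3, F 7, H 4, C 9, E 3, B 6 (total 32).

G=3, F=7, H=4, C=9, E=3, B=6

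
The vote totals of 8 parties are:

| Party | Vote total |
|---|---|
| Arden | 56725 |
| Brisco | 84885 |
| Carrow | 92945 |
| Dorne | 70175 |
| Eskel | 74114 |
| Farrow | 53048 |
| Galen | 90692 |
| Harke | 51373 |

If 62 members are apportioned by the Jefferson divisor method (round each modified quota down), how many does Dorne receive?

8

Standard divisor 573957/62 ≈ 9257.371; standard quotas: Arden 6.128, Brisco 9.169, Carrow 10.040, Dorne 7.580, Eskel 8.006, Farrow 5.730, Galen 9.797, Harke 5.549.
Rounding down gives 6, 9, 10, 7, 8, 5, 9, 5 = 59 seats, so the divisor must be adjusted.
With modified divisor 8700: modified quotas Arden 6.520, Brisco 9.757, Carrow 10.683, Dorne 8.066, Eskel 8.519, Farrow 6.097, Galen 10.424, Harke 5.905.
Rounding down: Arden 6, Brisco 9, Carrow 10, Dorne 8, Eskel 8, Farrow 6, Galen 10, Harke 5 (total 62).
Dorne receives 8.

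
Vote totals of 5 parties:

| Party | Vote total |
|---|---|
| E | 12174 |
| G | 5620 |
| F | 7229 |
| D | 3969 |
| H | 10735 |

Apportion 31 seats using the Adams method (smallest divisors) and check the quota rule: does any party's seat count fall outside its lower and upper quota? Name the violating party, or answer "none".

none

Standard quotas: E 9.500, G 4.385, F 5.641, D 3.097, H 8.377.
Adams allocation: E 9, G 5, F 6, D 3, H 8.
Every allocation lies between the lower and upper quota.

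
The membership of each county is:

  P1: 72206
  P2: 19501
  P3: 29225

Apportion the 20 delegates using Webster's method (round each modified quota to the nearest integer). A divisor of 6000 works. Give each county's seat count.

With modified divisor 6000: modified quotas P1 12.034, P2 3.250, P3 4.871.
Rounding to the nearest integer: P1 12, P2 3, P3 5 (total 20).

P1 12, P2 3, P3 5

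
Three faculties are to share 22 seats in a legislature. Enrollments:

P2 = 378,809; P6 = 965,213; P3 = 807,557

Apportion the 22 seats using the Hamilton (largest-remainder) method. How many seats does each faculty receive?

P2=4; P6=10; P3=8

The standard divisor is 2151579/22 ≈ 97799.045.
Standard quotas: P2 3.8733, P6 9.8693, P3 8.2573.
Lower quotas: P2 3, P6 9, P3 8 (sum 20, leaving 2 seats).
Remainders in descending order: P2 0.8733, P6 0.8693, P3 0.2573.
Largest remainders: P2, P6 receive the extra seats.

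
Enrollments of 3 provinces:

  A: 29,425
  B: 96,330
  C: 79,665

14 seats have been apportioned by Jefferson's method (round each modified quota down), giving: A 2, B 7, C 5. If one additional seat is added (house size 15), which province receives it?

C

Priority for the next seat is population ÷ (current seats + 1).
Priorities: A 9808.333, B 12041.250, C 13277.500.
Highest priority: C.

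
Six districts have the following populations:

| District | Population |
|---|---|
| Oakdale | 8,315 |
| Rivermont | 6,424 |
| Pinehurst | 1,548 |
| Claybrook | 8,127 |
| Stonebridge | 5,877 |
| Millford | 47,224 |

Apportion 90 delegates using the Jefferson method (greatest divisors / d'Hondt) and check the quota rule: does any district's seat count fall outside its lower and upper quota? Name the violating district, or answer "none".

Millford

Standard quotas: Oakdale 9.654, Rivermont 7.459, Pinehurst 1.797, Claybrook 9.436, Stonebridge 6.824, Millford 54.830.
Jefferson allocation: Oakdale 10, Rivermont 7, Pinehurst 1, Claybrook 9, Stonebridge 7, Millford 56.
Millford has quota 54.830 (lower 54, upper 55) but receives 56 — outside the quota interval.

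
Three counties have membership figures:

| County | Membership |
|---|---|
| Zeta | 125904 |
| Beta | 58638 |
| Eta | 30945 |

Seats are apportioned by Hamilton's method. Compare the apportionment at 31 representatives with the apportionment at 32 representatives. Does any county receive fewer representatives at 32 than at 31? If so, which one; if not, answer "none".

Eta

At 31 seats: Zeta 18, Beta 8, Eta 5.
At 32 seats: Zeta 19, Beta 9, Eta 4.
Eta drops from 5 to 4.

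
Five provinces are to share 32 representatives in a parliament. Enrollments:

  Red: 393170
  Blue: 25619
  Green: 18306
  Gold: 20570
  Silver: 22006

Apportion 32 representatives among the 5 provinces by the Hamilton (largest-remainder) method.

Red: 26, Blue: 2, Green: 1, Gold: 1, Silver: 2

Total 479671; standard divisor 479671/32 ≈ 14989.719.
Standard quotas: Red 26.2293, Blue 1.7091, Green 1.2212, Gold 1.3723, Silver 1.4681.
Lower quotas: Red 26, Blue 1, Green 1, Gold 1, Silver 1 (sum 30, leaving 2 seats).
Remainders in descending order: Blue 0.7091, Silver 0.4681, Gold 0.3723, Red 0.2293, Green 0.2212.
Largest remainders: Blue, Silver receive the extra seats.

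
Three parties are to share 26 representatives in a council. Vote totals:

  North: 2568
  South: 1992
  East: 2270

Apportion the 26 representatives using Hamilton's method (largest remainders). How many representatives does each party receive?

North 10, South 7, East 9

Total 6830; standard divisor 6830/26 ≈ 262.692.
Standard quotas: North 9.776, South 7.583, East 8.641.
Lower quotas: North 9, South 7, East 8 (sum 24, leaving 2 seats).
Remainders in descending order: North 0.776, East 0.641, South 0.583.
Largest remainders: North, East receive the extra seats.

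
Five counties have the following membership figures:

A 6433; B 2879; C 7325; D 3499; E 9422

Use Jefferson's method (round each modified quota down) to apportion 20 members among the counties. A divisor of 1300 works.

With modified divisor 1300: modified quotas A 4.948, B 2.215, C 5.635, D 2.692, E 7.248.
Rounding down: A 4, B 2, C 5, D 2, E 7 (total 20).

A 4; B 2; C 5; D 2; E 7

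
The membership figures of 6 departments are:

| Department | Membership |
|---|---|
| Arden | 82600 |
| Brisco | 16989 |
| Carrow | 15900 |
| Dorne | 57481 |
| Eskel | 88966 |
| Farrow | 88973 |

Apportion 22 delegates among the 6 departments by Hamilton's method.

Standard divisor: 350909 ÷ 22 ≈ 15950.409.
Standard quotas: Arden 5.1786, Brisco 1.0651, Carrow 0.9968, Dorne 3.6037, Eskel 5.5777, Farrow 5.5781.
Lower quotas: Arden 5, Brisco 1, Carrow 0, Dorne 3, Eskel 5, Farrow 5 (sum 19, leaving 3 seats).
Remainders in descending order: Carrow 0.9968, Dorne 0.6037, Farrow 0.5781, Eskel 0.5777, Arden 0.1786, Brisco 0.0651.
Largest remainders: Carrow, Dorne, Farrow receive the extra seats.

Arden 5, Brisco 1, Carrow 1, Dorne 4, Eskel 5, Farrow 6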